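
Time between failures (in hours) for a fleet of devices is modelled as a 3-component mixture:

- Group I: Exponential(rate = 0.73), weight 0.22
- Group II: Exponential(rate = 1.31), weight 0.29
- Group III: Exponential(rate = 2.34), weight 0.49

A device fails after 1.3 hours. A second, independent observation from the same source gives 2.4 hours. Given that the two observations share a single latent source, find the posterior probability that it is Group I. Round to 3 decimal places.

0.643

The responsibility of component k is P(Z=k) f_k(x) divided by Σ_j P(Z=j) f_j(x).
Since both observations come from the same component, the likelihood for component k is f_k(x₁)·f_k(x₂).
  p_I = [0.73·e^(−0.73·1.3) = 0.73·e^(−0.9490) = 0.282603] × [0.126602] = 0.035778
  p_II = [1.31·e^(−1.31·1.3) = 1.31·e^(−1.7030) = 0.238599] × [0.0564741] = 0.0134746
  p_III = [2.34·e^(−2.34·1.3) = 2.34·e^(−3.0420) = 0.11171] × [0.00851565] = 0.000951284
Weight by the priors:
  P(Z=I)·p_I = 0.22 × 0.035778 = 0.00787116
  P(Z=II)·p_II = 0.29 × 0.0134746 = 0.00390765
  P(Z=III)·p_III = 0.49 × 0.000951284 = 0.000466129
Marginal: 0.00787116 + 0.00390765 + 0.000466129 = 0.0122449
Responsibility of Group I: 0.00787116 / 0.0122449 ≈ 0.643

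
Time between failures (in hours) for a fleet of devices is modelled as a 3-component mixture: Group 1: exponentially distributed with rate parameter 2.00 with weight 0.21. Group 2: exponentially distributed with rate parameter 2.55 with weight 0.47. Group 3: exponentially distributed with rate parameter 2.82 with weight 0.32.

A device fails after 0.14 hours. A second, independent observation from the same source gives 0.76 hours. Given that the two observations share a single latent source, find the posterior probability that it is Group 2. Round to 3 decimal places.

0.475

Posterior ∝ prior × likelihood, so P(k | x) ∝ π_k f_k(x); normalise over all components.
Since both observations come from the same component, the likelihood for component k is f_k(x₁)·f_k(x₂).
  L_1 = [2.00·e^(−2.00·0.14) = 2.00·e^(−0.2800) = 1.51157] × [0.437424] = 0.661196
  L_2 = [2.55·e^(−2.55·0.14) = 2.55·e^(−0.3570) = 1.78442] × [0.367179] = 0.655201
  L_3 = [2.82·e^(−2.82·0.14) = 2.82·e^(−0.3948) = 1.90016] × [0.330727] = 0.628433
Multiply by the mixture weights:
  π_1·L_1 = 0.21 × 0.661196 = 0.138851
  π_2·L_2 = 0.47 × 0.655201 = 0.307944
  π_3·L_3 = 0.32 × 0.628433 = 0.201098
Evidence: 0.138851 + 0.307944 + 0.201098 = 0.647894
Responsibility of Group 2: 0.307944 / 0.647894 ≈ 0.475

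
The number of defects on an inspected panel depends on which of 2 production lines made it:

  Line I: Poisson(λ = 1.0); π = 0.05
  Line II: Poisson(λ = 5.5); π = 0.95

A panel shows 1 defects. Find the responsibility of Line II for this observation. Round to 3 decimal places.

Posterior ∝ prior × likelihood, so P(k | x) ∝ π_k f_k(x); normalise over all components.
Component likelihoods at x = 1 defects:
  L_I = 0.367879
  L_II = 0.0224772
Weight by the priors:
  π_I·L_I = 0.05 × 0.367879 = 0.018394
  π_II·L_II = 0.95 × 0.0224772 = 0.0213534
Denominator: 0.018394 + 0.0213534 = 0.0397474
Responsibility of Line II: 0.0213534 / 0.0397474 ≈ 0.537

0.537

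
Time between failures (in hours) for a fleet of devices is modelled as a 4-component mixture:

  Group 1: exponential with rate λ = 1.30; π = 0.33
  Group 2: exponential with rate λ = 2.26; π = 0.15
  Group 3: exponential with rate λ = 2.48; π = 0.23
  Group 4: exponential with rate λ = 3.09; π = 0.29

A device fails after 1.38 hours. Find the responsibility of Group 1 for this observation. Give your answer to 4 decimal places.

P(component k | x) = w_k·f_k(x) / marginal(x), where marginal(x) = Σ_j w_j·f_j(x).
Component likelihoods at x = 1.38 hours:
  L_1 = 0.216182
  L_2 = 0.099915
  L_3 = 0.0809324
  L_4 = 0.043455
Multiply by the mixture weights:
  w_1·L_1 = 0.33 × 0.216182 = 0.07134
  w_2·L_2 = 0.15 × 0.099915 = 0.0149873
  w_3·L_3 = 0.23 × 0.0809324 = 0.0186144
  w_4·L_4 = 0.29 × 0.043455 = 0.012602
Evidence: 0.07134 + 0.0149873 + 0.0186144 + 0.012602 = 0.117544
Responsibility of Group 1: 0.07134 / 0.117544 ≈ 0.6069

0.6069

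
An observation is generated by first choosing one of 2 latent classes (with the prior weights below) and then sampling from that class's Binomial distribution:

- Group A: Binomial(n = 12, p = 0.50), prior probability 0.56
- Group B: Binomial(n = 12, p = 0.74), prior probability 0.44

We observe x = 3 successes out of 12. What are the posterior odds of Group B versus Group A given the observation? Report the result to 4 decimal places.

Posterior odds = (π_i f_i(x)) / (π_j f_j(x)); the normalising sum cancels.
Component likelihoods at x = 3 successes out of 12:
  f_A = 0.0537109
  f_B = 0.000484036
Odds = (0.44/0.56) × (0.000484036/0.0537109) = 0.785714 × 0.00901188 ≈ 0.0071

0.0071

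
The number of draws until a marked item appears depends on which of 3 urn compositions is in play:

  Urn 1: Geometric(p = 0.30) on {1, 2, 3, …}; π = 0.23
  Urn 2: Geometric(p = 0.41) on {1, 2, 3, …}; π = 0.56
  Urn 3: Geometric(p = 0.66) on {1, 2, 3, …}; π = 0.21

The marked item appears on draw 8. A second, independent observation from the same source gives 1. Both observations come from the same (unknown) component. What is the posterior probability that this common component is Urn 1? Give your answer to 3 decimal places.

By Bayes' theorem, P(k | x) = π_k f_k(x) / Σ_j π_j f_j(x).
Since both observations come from the same component, the likelihood for component k is f_k(x₁)·f_k(x₂).
  p_1 = [0.0247063] × [0.3] = 0.00741189
  p_2 = [0.0102035] × [0.41] = 0.00418342
  p_3 = [0.000346654] × [0.66] = 0.000228792
Weight by the priors:
  π_1·p_1 = 0.23 × 0.00741189 = 0.00170473
  π_2·p_2 = 0.56 × 0.00418342 = 0.00234272
  π_3·p_3 = 0.21 × 0.000228792 = 4.80463e-05
Denominator: 0.00170473 + 0.00234272 + 4.80463e-05 = 0.0040955
P(Urn 1 | x₁,x₂) ≈ 0.416

0.416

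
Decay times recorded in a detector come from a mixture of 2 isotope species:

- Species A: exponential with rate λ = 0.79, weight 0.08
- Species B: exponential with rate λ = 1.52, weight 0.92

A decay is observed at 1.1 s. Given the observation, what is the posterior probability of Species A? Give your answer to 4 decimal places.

0.0916

P(component k | x) = P(Z=k)·f_k(x) / marginal(x), where marginal(x) = Σ_j P(Z=j)·f_j(x).
Exponential densities:
  L_A = 0.79·e^(−0.79·1.1) = 0.79·e^(−0.8690) = 0.331303
  L_B = 1.52·e^(−1.52·1.1) = 1.52·e^(−1.6720) = 0.285564
Multiply by the mixture weights:
  P(Z=A)·L_A = 0.08 × 0.331303 = 0.0265042
  P(Z=B)·L_B = 0.92 × 0.285564 = 0.262719
Normaliser: 0.0265042 + 0.262719 = 0.289223
P(Species A | the observation) = 0.0265042 / 0.289223 ≈ 0.0916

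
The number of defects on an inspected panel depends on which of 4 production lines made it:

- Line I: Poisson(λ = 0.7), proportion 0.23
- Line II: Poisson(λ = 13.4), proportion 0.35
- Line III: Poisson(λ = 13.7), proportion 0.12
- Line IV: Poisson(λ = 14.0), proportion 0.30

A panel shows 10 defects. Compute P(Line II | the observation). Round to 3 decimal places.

Posterior ∝ prior × likelihood, so P(k | x) ∝ π_k f_k(x); normalise over all components.
Evaluate each component's likelihood at the observed value:
  L_I = 3.86555e-09
  L_II = 0.0779361
  L_III = 0.0720457
  L_IV = 0.0662818
Multiply by the mixture weights:
  π_I·L_I = 0.23 × 3.86555e-09 = 8.89076e-10
  π_II·L_II = 0.35 × 0.0779361 = 0.0272776
  π_III·L_III = 0.12 × 0.0720457 = 0.00864549
  π_IV·L_IV = 0.30 × 0.0662818 = 0.0198846
Evidence: 8.89076e-10 + 0.0272776 + 0.00864549 + 0.0198846 = 0.0558077
P(Line II | data) = 0.0272776 / 0.0558077 ≈ 0.489

0.489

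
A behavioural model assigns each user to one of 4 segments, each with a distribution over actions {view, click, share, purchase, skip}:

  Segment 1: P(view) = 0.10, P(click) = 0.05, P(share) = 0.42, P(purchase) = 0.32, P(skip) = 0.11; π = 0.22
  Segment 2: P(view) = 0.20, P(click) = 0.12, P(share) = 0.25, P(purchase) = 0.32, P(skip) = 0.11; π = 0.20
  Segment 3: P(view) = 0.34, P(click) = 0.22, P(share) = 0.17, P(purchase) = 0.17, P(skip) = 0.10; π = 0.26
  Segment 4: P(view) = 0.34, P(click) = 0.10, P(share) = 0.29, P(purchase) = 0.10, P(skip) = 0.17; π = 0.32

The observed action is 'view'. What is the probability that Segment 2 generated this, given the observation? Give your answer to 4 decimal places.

By Bayes' theorem, P(k | x) = π_k f_k(x) / Σ_j π_j f_j(x).
Categorical probabilities:
  L_1 = P(view | comp) = 0.10
  L_2 = P(view | comp) = 0.20
  L_3 = P(view | comp) = 0.34
  L_4 = P(view | comp) = 0.34
Weight by the priors:
  π_1·L_1 = 0.22 × 0.1 = 0.022
  π_2·L_2 = 0.20 × 0.2 = 0.04
  π_3·L_3 = 0.26 × 0.34 = 0.0884
  π_4·L_4 = 0.32 × 0.34 = 0.1088
Evidence: 0.022 + 0.04 + 0.0884 + 0.1088 = 0.2592
P(Segment 2 | data) = 0.04 / 0.2592 ≈ 0.1543

0.1543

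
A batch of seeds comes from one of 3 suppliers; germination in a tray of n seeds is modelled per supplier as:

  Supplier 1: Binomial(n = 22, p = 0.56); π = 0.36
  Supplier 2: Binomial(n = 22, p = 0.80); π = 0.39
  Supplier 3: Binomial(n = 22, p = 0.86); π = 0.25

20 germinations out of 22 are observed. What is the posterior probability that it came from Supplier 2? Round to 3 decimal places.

Apply Bayes' rule: the posterior for each component is proportional to its prior times its likelihood at x.
Binomial probabilities:
  p_1 = 0.000411413
  p_2 = 0.10653
  p_3 = 0.221736
Prior × likelihood for each component:
  P(Z=1)·p_1 = 0.36 × 0.000411413 = 0.000148109
  P(Z=2)·p_2 = 0.39 × 0.10653 = 0.0415467
  P(Z=3)·p_3 = 0.25 × 0.221736 = 0.0554341
Marginal: 0.000148109 + 0.0415467 + 0.0554341 = 0.0971289
P(Supplier 2 | data) ≈ 0.428

0.428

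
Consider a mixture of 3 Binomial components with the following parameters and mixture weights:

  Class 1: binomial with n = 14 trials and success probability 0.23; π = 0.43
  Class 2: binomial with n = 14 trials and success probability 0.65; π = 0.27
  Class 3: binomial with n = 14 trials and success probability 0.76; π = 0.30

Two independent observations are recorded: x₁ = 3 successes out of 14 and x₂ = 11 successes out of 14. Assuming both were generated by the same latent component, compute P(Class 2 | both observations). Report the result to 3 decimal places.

0.911

Apply Bayes' rule: the posterior for each component is proportional to its prior times its likelihood at x.
Since both observations come from the same component, the likelihood for component k is f_k(x₁)·f_k(x₂).
  L_1 = [C(14,3)·0.23^3·0.77^11 = 364·0.012167·0.0564154 = 0.249852] × [1.58336e-05] = 3.95606e-06
  L_2 = [C(14,3)·0.65^3·0.35^11 = 364·0.274625·9.65492e-06 = 0.000965139] × [0.136569] = 0.000131808
  L_3 = [C(14,3)·0.76^3·0.24^11 = 364·0.438976·1.52168e-07 = 2.43145e-05] × [0.245858] = 5.97792e-06
Prior × likelihood for each component:
  π_1·L_1 = 0.43 × 3.95606e-06 = 1.7011e-06
  π_2·L_2 = 0.27 × 0.000131808 = 3.55882e-05
  π_3·L_3 = 0.30 × 5.97792e-06 = 1.79338e-06
Evidence: 1.7011e-06 + 3.55882e-05 + 1.79338e-06 = 3.90827e-05
P(Class 2 | x₁,x₂) ≈ 0.911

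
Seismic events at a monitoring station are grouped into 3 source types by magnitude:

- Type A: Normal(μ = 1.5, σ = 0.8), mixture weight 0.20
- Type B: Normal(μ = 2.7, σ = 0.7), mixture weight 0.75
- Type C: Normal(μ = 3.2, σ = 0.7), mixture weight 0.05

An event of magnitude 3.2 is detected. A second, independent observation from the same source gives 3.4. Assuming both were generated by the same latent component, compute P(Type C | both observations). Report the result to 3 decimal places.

Apply Bayes' rule: the posterior for each component is proportional to its prior times its likelihood at x.
Since both observations come from the same component, the likelihood for component k is f_k(x₁)·f_k(x₂).
  f_A = [0.0521512] × [0.0297149] = 0.00154967
  f_B = [0.441593] × [0.345672] = 0.152647
  f_C = [0.569918] × [0.547124] = 0.311816
Multiply by the mixture weights:
  P(Z=A)·f_A = 0.20 × 0.00154967 = 0.000309933
  P(Z=B)·f_B = 0.75 × 0.152647 = 0.114485
  P(Z=C)·f_C = 0.05 × 0.311816 = 0.0155908
Denominator: 0.000309933 + 0.114485 + 0.0155908 = 0.130386
P(Type C | x) = 0.0155908 / 0.130386 ≈ 0.120

0.120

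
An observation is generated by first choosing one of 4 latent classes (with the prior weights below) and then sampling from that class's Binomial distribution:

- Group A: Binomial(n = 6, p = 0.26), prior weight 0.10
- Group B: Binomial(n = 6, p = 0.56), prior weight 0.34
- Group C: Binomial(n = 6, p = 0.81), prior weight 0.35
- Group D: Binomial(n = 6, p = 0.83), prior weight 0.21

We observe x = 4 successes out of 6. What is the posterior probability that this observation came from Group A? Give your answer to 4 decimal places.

0.0166

The responsibility of component k is π_k f_k(x) divided by Σ_j π_j f_j(x).
Component likelihoods at x = 4 successes out of 6:
  L_A = C(6,4)·0.26^4·0.74^2 = 15·0.00456976·0.5476 = 0.037536
  L_B = C(6,4)·0.56^4·0.44^2 = 15·0.098345·0.1936 = 0.285594
  L_C = C(6,4)·0.81^4·0.19^2 = 15·0.430467·0.0361 = 0.233098
  L_D = C(6,4)·0.83^4·0.17^2 = 15·0.474583·0.0289 = 0.205732
Multiply by the mixture weights:
  π_A·L_A = 0.10 × 0.037536 = 0.0037536
  π_B·L_B = 0.34 × 0.285594 = 0.0971019
  π_C·L_C = 0.35 × 0.233098 = 0.0815843
  π_D·L_D = 0.21 × 0.205732 = 0.0432037
Marginal: 0.0037536 + 0.0971019 + 0.0815843 + 0.0432037 = 0.225643
Responsibility of Group A: 0.0037536 / 0.225643 ≈ 0.0166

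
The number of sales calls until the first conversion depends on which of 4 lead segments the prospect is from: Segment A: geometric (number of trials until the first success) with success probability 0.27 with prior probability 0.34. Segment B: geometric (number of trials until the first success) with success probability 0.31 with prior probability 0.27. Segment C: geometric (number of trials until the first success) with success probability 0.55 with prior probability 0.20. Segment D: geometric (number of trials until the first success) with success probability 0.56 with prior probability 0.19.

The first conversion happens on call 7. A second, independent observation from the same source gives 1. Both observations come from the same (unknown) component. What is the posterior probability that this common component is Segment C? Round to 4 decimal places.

0.0671

P(component k | x) = w_k·f_k(x) / marginal(x), where marginal(x) = Σ_j w_j·f_j(x).
Since both observations come from the same component, the likelihood for component k is f_k(x₁)·f_k(x₂).
  f_A = [0.0408602] × [0.27] = 0.0110323
  f_B = [0.0334546] × [0.31] = 0.0103709
  f_C = [0.00456707] × [0.55] = 0.00251189
  f_D = [0.00406354] × [0.56] = 0.00227558
Multiply by the mixture weights:
  w_A·f_A = 0.34 × 0.0110323 = 0.00375097
  w_B·f_B = 0.27 × 0.0103709 = 0.00280015
  w_C·f_C = 0.20 × 0.00251189 = 0.000502378
  w_D·f_D = 0.19 × 0.00227558 = 0.00043236
Marginal: 0.00375097 + 0.00280015 + 0.000502378 + 0.00043236 = 0.00748586
P(Segment C | x) = 0.000502378 / 0.00748586 ≈ 0.0671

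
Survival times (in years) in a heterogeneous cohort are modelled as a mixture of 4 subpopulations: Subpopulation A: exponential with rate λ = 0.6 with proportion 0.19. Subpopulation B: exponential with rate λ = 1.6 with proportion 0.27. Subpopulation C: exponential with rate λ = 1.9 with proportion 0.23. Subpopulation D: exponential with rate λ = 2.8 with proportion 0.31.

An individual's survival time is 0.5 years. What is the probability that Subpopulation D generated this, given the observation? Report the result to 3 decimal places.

0.324

Posterior ∝ prior × likelihood, so P(k | x) ∝ π_k f_k(x); normalise over all components.
Evaluate each component's likelihood at the observed value:
  p_A = 0.444491
  p_B = 0.718926
  p_C = 0.734808
  p_D = 0.690471
Weight by the priors:
  π_A·p_A = 0.19 × 0.444491 = 0.0844533
  π_B·p_B = 0.27 × 0.718926 = 0.19411
  π_C·p_C = 0.23 × 0.734808 = 0.169006
  π_D·p_D = 0.31 × 0.690471 = 0.214046
Evidence: 0.0844533 + 0.19411 + 0.169006 + 0.214046 = 0.661615
P(Subpopulation D | data) ≈ 0.324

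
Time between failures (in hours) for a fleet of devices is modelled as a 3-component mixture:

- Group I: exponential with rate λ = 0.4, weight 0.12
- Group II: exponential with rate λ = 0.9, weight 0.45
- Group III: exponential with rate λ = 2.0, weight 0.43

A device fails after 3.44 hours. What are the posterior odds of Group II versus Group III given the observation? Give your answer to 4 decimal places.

Since P(k|x) ∝ π_k f_k(x), the posterior odds are π_i f_i(x) / (π_j f_j(x)).
Exponential densities:
  L_I = 0.4·e^(−0.4·3.44) = 0.4·e^(−1.3760) = 0.101035
  L_II = 0.9·e^(−0.9·3.44) = 0.9·e^(−3.0960) = 0.0407068
  L_III = 2.0·e^(−2.0·3.44) = 2.0·e^(−6.8800) = 0.00205629
Posterior odds = (π_II·L_II) / (π_III·L_III) = (0.45·0.0407068) / (0.43·0.00205629) = 0.0183181 / 0.000884204 ≈ 20.7170

20.7170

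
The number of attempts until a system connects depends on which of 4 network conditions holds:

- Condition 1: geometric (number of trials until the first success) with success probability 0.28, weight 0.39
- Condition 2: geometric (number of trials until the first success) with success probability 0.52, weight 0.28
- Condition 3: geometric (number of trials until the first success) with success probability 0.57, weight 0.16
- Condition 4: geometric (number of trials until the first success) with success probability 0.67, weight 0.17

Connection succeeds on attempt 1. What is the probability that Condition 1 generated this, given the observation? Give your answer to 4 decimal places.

0.2374

Posterior ∝ prior × likelihood, so P(k | x) ∝ π_k f_k(x); normalise over all components.
Component likelihoods at x = 1:
  p_1 = 0.28
  p_2 = 0.52
  p_3 = 0.57
  p_4 = 0.67
Unnormalised posteriors:
  π_1·p_1 = 0.39 × 0.28 = 0.1092
  π_2·p_2 = 0.28 × 0.52 = 0.1456
  π_3·p_3 = 0.16 × 0.57 = 0.0912
  π_4·p_4 = 0.17 × 0.67 = 0.1139
Evidence: 0.1092 + 0.1456 + 0.0912 + 0.1139 = 0.4599
So the posterior for Condition 1 is 0.1092 / 0.4599 ≈ 0.2374.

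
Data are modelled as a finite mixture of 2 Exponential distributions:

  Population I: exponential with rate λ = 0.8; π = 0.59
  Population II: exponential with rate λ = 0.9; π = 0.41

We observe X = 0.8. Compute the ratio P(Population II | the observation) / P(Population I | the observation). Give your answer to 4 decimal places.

0.7217

Posterior odds = (P(Z=i) f_i(x)) / (P(Z=j) f_j(x)); the normalising sum cancels.
Evaluate each component's likelihood at the observed value:
  L_I = 0.8·e^(−0.8·0.8) = 0.8·e^(−0.6400) = 0.421834
  L_II = 0.9·e^(−0.9·0.8) = 0.9·e^(−0.7200) = 0.438077
Odds = (0.41/0.59) × (0.438077/0.421834) = 0.694915 × 1.03851 ≈ 0.7217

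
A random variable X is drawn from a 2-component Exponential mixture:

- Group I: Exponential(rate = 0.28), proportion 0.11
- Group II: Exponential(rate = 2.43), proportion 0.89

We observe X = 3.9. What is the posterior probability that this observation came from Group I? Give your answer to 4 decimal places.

0.9842

Apply Bayes' rule: the posterior for each component is proportional to its prior times its likelihood at x.
Component likelihoods at x = 3.9:
  p_I = 0.28·e^(−0.28·3.9) = 0.28·e^(−1.0920) = 0.0939525
  p_II = 2.43·e^(−2.43·3.9) = 2.43·e^(−9.4770) = 0.000186122
Multiply by the mixture weights:
  w_I·p_I = 0.11 × 0.0939525 = 0.0103348
  w_II·p_II = 0.89 × 0.000186122 = 0.000165648
Normaliser: 0.0103348 + 0.000165648 = 0.0105004
P(Group I | x) = 0.0103348 / 0.0105004 ≈ 0.9842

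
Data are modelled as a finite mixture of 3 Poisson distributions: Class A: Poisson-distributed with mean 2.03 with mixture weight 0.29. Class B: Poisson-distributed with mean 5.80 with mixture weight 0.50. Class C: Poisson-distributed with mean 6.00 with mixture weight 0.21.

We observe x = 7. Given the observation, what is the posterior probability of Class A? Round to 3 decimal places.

Apply Bayes' rule: the posterior for each component is proportional to its prior times its likelihood at x.
Evaluate each component's likelihood at the observed value:
  p_A = e^(−2.03)·2.03^7/7! = 0.00370189
  p_B = e^(−5.80)·5.80^7/7! = 0.132635
  p_C = e^(−6.00)·6.00^7/7! = 0.137677
Multiply by the mixture weights:
  π_A·p_A = 0.29 × 0.00370189 = 0.00107355
  π_B·p_B = 0.50 × 0.132635 = 0.0663174
  π_C·p_C = 0.21 × 0.137677 = 0.0289122
Normaliser: 0.00107355 + 0.0663174 + 0.0289122 = 0.0963031
P(Class A | data) ≈ 0.011

0.011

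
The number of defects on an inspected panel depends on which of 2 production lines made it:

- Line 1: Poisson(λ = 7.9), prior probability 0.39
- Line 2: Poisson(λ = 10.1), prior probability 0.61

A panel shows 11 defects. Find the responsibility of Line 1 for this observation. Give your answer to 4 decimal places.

0.2789

Posterior ∝ prior × likelihood, so P(k | x) ∝ π_k f_k(x); normalise over all components.
Evaluate each component's likelihood at the observed value:
  L_1 = 0.069473
  L_2 = 0.114817
Weight by the priors:
  π_1·L_1 = 0.39 × 0.069473 = 0.0270945
  π_2·L_2 = 0.61 × 0.114817 = 0.0700382
Normaliser: 0.0270945 + 0.0700382 = 0.0971327
Responsibility of Line 1: 0.0270945 / 0.0971327 ≈ 0.2789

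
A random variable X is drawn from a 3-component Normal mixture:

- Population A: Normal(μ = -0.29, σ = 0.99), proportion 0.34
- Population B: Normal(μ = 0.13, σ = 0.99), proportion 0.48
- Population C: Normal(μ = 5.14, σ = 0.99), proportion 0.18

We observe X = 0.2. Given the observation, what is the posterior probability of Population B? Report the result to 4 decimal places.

0.6142

Posterior ∝ prior × likelihood, so P(k | x) ∝ w_k f_k(x); normalise over all components.
Normal densities:
  L_A = (1/(0.99·√(2π)))·exp(−(0.2−-0.29)²/(2·0.99²)) = 0.402972·exp(-0.12249) = 0.356516
  L_B = (1/(0.99·√(2π)))·exp(−(0.2−0.13)²/(2·0.99²)) = 0.402972·exp(-0.00250) = 0.401966
  L_C = (1/(0.99·√(2π)))·exp(−(0.2−5.14)²/(2·0.99²)) = 0.402972·exp(-12.44955) = 1.57945e-06
Unnormalised posteriors:
  w_A·L_A = 0.34 × 0.356516 = 0.121215
  w_B·L_B = 0.48 × 0.401966 = 0.192944
  w_C·L_C = 0.18 × 1.57945e-06 = 2.84301e-07
Denominator: 0.121215 + 0.192944 + 2.84301e-07 = 0.314159
P(Population B | x) = 0.192944 / 0.314159 ≈ 0.6142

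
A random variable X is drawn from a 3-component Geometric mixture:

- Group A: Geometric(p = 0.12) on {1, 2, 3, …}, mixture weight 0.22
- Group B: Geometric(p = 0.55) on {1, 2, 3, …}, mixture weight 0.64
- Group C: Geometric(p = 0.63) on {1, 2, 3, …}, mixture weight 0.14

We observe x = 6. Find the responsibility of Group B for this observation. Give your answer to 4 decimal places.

P(component k | x) = w_k·f_k(x) / marginal(x), where marginal(x) = Σ_j w_j·f_j(x).
Geometric probabilities:
  f_A = 0.12·(1−0.12)^5 = 0.12·0.527732 = 0.0633278
  f_B = 0.55·(1−0.55)^5 = 0.55·0.0184528 = 0.010149
  f_C = 0.63·(1−0.63)^5 = 0.63·0.0069344 = 0.00436867
Unnormalised posteriors:
  w_A·f_A = 0.22 × 0.0633278 = 0.0139321
  w_B·f_B = 0.64 × 0.010149 = 0.00649539
  w_C·f_C = 0.14 × 0.00436867 = 0.000611614
Normaliser: 0.0139321 + 0.00649539 + 0.000611614 = 0.0210391
P(Group B | x) ≈ 0.3087

0.3087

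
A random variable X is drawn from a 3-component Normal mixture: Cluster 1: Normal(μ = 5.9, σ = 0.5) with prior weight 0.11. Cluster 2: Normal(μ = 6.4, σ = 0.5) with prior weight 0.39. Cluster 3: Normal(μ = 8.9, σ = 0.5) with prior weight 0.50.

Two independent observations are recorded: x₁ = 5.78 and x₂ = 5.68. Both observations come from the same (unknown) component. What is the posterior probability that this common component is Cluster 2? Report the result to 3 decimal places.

The responsibility of component k is π_k f_k(x) divided by Σ_j π_j f_j(x).
Since both observations come from the same component, the likelihood for component k is f_k(x₁)·f_k(x₂).
  f_1 = [0.775233] × [0.72427] = 0.561478
  f_2 = [0.369875] × [0.28292] = 0.104645
  f_3 = [2.79736e-09] × [7.87159e-10] = 2.20196e-18
Unnormalised posteriors:
  π_1·f_1 = 0.11 × 0.561478 = 0.0617626
  π_2·f_2 = 0.39 × 0.104645 = 0.0408115
  π_3·f_3 = 0.50 × 2.20196e-18 = 1.10098e-18
Denominator: 0.0617626 + 0.0408115 + 1.10098e-18 = 0.102574
P(Cluster 2 | data) ≈ 0.398

0.398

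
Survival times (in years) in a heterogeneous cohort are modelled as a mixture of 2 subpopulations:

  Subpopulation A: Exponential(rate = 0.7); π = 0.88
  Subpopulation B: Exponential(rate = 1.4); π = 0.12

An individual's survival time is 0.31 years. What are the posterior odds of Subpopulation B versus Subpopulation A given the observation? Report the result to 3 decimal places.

The posterior odds equal the prior odds times the likelihood ratio: (π_i/π_j)·(f_i(x)/f_j(x)).
Exponential densities:
  f_A = 0.7·e^(−0.7·0.31) = 0.7·e^(−0.2170) = 0.563451
  f_B = 1.4·e^(−1.4·0.31) = 1.4·e^(−0.4340) = 0.907077
0.108849 / 0.495837 ≈ 0.220

0.220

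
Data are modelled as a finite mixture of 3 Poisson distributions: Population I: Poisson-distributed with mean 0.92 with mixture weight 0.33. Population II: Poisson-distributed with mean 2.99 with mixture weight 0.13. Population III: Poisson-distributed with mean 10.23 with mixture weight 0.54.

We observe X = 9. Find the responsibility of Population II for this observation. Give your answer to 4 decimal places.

P(component k | x) = π_k·f_k(x) / marginal(x), where marginal(x) = Σ_j π_j·f_j(x).
Component likelihoods at x = 9:
  L_I = 5.18533e-07
  L_II = 0.0026469
  L_III = 0.121979
Prior × likelihood for each component:
  π_I·L_I = 0.33 × 5.18533e-07 = 1.71116e-07
  π_II·L_II = 0.13 × 0.0026469 = 0.000344097
  π_III·L_III = 0.54 × 0.121979 = 0.0658687
Normaliser: 1.71116e-07 + 0.000344097 + 0.0658687 = 0.0662129
P(Population II | the observation) ≈ 0.0052

0.0052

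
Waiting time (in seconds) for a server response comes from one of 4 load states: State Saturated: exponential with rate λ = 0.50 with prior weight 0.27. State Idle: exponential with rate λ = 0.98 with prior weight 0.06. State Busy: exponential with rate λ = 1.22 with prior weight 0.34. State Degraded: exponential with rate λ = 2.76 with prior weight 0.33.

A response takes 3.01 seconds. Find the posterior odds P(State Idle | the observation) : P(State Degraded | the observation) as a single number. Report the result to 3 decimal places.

13.703

Posterior odds = (π_i f_i(x)) / (π_j f_j(x)); the normalising sum cancels.
Exponential densities:
  L_Saturated = 0.111009
  L_Idle = 0.0513032
  L_Busy = 0.031013
  L_Degraded = 0.000680713
Odds = (0.06/0.33) × (0.0513032/0.000680713) = 0.181818 × 75.3668 ≈ 13.703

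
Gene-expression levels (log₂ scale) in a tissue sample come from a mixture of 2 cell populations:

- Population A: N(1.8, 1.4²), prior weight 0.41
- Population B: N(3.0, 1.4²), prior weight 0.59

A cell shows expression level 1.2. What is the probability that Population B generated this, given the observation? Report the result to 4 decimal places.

0.4084

The responsibility of component k is w_k f_k(x) divided by Σ_j w_j f_j(x).
Component likelihoods at x = 1.2:
  f_A = 0.259955
  f_B = 0.124688
Prior × likelihood for each component:
  w_A·f_A = 0.41 × 0.259955 = 0.106581
  w_B·f_B = 0.59 × 0.124688 = 0.0735659
Sum: 0.106581 + 0.0735659 = 0.180147
P(Population B | x) ≈ 0.4084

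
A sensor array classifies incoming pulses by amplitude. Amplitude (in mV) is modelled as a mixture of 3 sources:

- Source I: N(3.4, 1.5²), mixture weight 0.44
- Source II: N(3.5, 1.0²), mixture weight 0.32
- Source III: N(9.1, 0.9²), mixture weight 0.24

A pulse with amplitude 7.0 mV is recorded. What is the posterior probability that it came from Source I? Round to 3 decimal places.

0.475

By Bayes' theorem, P(k | x) = w_k f_k(x) / Σ_j w_j f_j(x).
Evaluate each component's likelihood at the observed value:
  p_I = (1/(1.5·√(2π)))·exp(−(7.0−3.4)²/(2·1.5²)) = 0.265962·exp(-2.88000) = 0.0149297
  p_II = (1/(1.0·√(2π)))·exp(−(7.0−3.5)²/(2·1.0²)) = 0.398942·exp(-6.12500) = 0.000872683
  p_III = (1/(0.9·√(2π)))·exp(−(7.0−9.1)²/(2·0.9²)) = 0.443269·exp(-2.72222) = 0.0291354
Unnormalised posteriors:
  w_I·p_I = 0.44 × 0.0149297 = 0.00656906
  w_II·p_II = 0.32 × 0.000872683 = 0.000279258
  w_III·p_III = 0.24 × 0.0291354 = 0.0069925
Marginal: 0.00656906 + 0.000279258 + 0.0069925 = 0.0138408
Responsibility of Source I: 0.00656906 / 0.0138408 ≈ 0.475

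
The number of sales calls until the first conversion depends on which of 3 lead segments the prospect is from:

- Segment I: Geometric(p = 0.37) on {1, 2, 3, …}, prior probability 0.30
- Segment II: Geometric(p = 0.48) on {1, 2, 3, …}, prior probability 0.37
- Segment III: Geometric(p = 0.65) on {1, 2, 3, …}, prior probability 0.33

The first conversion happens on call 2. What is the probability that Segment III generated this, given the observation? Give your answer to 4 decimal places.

0.3163

P(component k | x) = π_k·f_k(x) / marginal(x), where marginal(x) = Σ_j π_j·f_j(x).
Evaluate each component's likelihood at the observed value:
  p_I = 0.2331
  p_II = 0.2496
  p_III = 0.2275
Prior × likelihood for each component:
  π_I·p_I = 0.30 × 0.2331 = 0.06993
  π_II·p_II = 0.37 × 0.2496 = 0.092352
  π_III·p_III = 0.33 × 0.2275 = 0.075075
Normaliser: 0.06993 + 0.092352 + 0.075075 = 0.237357
So the posterior for Segment III is 0.075075 / 0.237357 ≈ 0.3163.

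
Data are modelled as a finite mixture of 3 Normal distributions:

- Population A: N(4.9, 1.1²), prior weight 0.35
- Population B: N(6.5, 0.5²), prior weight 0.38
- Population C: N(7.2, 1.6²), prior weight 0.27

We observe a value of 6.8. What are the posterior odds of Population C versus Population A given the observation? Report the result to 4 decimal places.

The posterior odds equal the prior odds times the likelihood ratio: (π_i/π_j)·(f_i(x)/f_j(x)).
Evaluate each component's likelihood at the observed value:
  f_A = 0.0815952
  f_B = 0.666449
  f_C = 0.241668
0.0652502 / 0.0285583 ≈ 2.2848

2.2848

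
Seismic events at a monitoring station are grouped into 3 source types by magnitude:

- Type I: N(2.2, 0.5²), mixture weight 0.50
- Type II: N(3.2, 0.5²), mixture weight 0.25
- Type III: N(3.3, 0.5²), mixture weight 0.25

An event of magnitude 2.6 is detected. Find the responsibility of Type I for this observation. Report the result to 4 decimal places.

Apply Bayes' rule: the posterior for each component is proportional to its prior times its likelihood at x.
Component likelihoods at x = 2.6:
  L_I = (1/(0.5·√(2π)))·exp(−(2.6−2.2)²/(2·0.5²)) = 0.797885·exp(-0.32000) = 0.579383
  L_II = (1/(0.5·√(2π)))·exp(−(2.6−3.2)²/(2·0.5²)) = 0.797885·exp(-0.72000) = 0.388372
  L_III = (1/(0.5·√(2π)))·exp(−(2.6−3.3)²/(2·0.5²)) = 0.797885·exp(-0.98000) = 0.299455
Unnormalised posteriors:
  π_I·L_I = 0.50 × 0.579383 = 0.289692
  π_II·L_II = 0.25 × 0.388372 = 0.097093
  π_III·L_III = 0.25 × 0.299455 = 0.0748637
Normaliser: 0.289692 + 0.097093 + 0.0748637 = 0.461648
Responsibility of Type I: 0.289692 / 0.461648 ≈ 0.6275

0.6275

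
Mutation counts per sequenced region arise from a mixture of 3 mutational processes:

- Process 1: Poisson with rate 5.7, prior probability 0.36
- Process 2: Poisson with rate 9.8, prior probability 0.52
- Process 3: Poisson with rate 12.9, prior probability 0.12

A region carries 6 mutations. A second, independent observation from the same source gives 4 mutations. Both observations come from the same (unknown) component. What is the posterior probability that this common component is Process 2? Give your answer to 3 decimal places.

0.082

By Bayes' theorem, P(k | x) = P(Z=k) f_k(x) / Σ_j P(Z=j) f_j(x).
Since both observations come from the same component, the likelihood for component k is f_k(x₁)·f_k(x₂).
  f_1 = [0.159382] × [0.147167] = 0.0234557
  f_2 = [0.0682241] × [0.0213112] = 0.00145394
  f_3 = [0.0159885] × [0.00288236] = 4.60846e-05
Prior × likelihood for each component:
  P(Z=1)·f_1 = 0.36 × 0.0234557 = 0.00844404
  P(Z=2)·f_2 = 0.52 × 0.00145394 = 0.000756047
  P(Z=3)·f_3 = 0.12 × 4.60846e-05 = 5.53015e-06
Marginal: 0.00844404 + 0.000756047 + 5.53015e-06 = 0.00920562
Responsibility of Process 2: 0.000756047 / 0.00920562 ≈ 0.082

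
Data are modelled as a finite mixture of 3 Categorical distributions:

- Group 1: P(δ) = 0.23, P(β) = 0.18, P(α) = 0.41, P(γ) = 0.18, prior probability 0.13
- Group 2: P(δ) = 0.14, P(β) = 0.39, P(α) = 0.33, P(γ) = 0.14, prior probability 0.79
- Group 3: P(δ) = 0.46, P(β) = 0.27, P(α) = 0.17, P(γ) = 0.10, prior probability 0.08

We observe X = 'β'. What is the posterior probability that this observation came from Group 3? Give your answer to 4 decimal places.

Posterior ∝ prior × likelihood, so P(k | x) ∝ π_k f_k(x); normalise over all components.
Component likelihoods at x = 'β':
  p_1 = 0.18
  p_2 = 0.39
  p_3 = 0.27
Unnormalised posteriors:
  π_1·p_1 = 0.13 × 0.18 = 0.0234
  π_2·p_2 = 0.79 × 0.39 = 0.3081
  π_3·p_3 = 0.08 × 0.27 = 0.0216
Marginal: 0.0234 + 0.3081 + 0.0216 = 0.3531
P(Group 3 | the observation) = 0.0216 / 0.3531 ≈ 0.0612

0.0612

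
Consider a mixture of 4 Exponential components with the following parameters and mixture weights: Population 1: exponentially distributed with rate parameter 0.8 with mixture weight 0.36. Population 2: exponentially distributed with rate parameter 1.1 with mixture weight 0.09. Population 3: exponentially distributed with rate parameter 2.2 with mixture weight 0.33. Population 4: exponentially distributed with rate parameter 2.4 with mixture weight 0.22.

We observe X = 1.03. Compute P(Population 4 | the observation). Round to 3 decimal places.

0.160

Posterior ∝ prior × likelihood, so P(k | x) ∝ π_k f_k(x); normalise over all components.
Component likelihoods at x = 1.03:
  L_1 = 0.350939
  L_2 = 0.354272
  L_3 = 0.228198
  L_4 = 0.202598
Weight by the priors:
  π_1·L_1 = 0.36 × 0.350939 = 0.126338
  π_2·L_2 = 0.09 × 0.354272 = 0.0318845
  π_3·L_3 = 0.33 × 0.228198 = 0.0753053
  π_4·L_4 = 0.22 × 0.202598 = 0.0445716
Normaliser: 0.126338 + 0.0318845 + 0.0753053 + 0.0445716 = 0.278099
So the posterior for Population 4 is 0.0445716 / 0.278099 ≈ 0.160.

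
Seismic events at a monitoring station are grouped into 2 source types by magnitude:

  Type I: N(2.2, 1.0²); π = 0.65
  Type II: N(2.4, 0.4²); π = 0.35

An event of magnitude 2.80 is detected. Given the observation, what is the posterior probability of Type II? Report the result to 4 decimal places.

Apply Bayes' rule: the posterior for each component is proportional to its prior times its likelihood at x.
Component likelihoods at x = 2.80:
  L_I = (1/(1.0·√(2π)))·exp(−(2.80−2.2)²/(2·1.0²)) = 0.398942·exp(-0.18000) = 0.333225
  L_II = (1/(0.4·√(2π)))·exp(−(2.80−2.4)²/(2·0.4²)) = 0.997356·exp(-0.50000) = 0.604927
Prior × likelihood for each component:
  P(Z=I)·L_I = 0.65 × 0.333225 = 0.216596
  P(Z=II)·L_II = 0.35 × 0.604927 = 0.211724
Normaliser: 0.216596 + 0.211724 = 0.42832
P(Type II | 2.80) ≈ 0.4943

0.4943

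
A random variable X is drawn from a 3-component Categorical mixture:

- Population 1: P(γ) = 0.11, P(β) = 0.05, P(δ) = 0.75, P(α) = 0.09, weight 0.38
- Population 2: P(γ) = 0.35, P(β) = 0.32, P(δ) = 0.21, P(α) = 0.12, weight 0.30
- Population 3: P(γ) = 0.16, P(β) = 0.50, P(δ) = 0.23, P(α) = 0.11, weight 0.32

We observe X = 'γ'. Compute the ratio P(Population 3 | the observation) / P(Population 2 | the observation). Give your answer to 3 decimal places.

Since P(k|x) ∝ w_k f_k(x), the posterior odds are w_i f_i(x) / (w_j f_j(x)).
Categorical probabilities:
  p_1 = 0.11
  p_2 = 0.35
  p_3 = 0.16
0.0512 / 0.105 ≈ 0.488

0.488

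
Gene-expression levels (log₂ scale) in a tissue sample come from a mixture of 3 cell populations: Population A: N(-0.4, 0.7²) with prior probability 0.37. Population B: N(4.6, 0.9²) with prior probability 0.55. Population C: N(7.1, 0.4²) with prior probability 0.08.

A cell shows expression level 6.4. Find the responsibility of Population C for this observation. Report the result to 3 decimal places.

The responsibility of component k is P(Z=k) f_k(x) divided by Σ_j P(Z=j) f_j(x).
Component likelihoods at x = 6.4:
  p_A = 1.8374e-21
  p_B = 0.05999
  p_C = 0.215693
Weight by the priors:
  P(Z=A)·p_A = 0.37 × 1.8374e-21 = 6.79837e-22
  P(Z=B)·p_B = 0.55 × 0.05999 = 0.0329945
  P(Z=C)·p_C = 0.08 × 0.215693 = 0.0172555
Marginal: 6.79837e-22 + 0.0329945 + 0.0172555 = 0.0502499
P(Population C | the observation) ≈ 0.343

0.343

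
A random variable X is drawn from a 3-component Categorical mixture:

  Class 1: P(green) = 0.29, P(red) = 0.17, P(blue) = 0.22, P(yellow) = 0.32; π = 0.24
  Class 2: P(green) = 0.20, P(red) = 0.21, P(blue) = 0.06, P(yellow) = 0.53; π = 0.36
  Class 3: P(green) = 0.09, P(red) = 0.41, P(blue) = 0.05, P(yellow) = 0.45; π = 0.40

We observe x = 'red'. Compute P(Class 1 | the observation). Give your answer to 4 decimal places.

0.1455

Apply Bayes' rule: the posterior for each component is proportional to its prior times its likelihood at x.
Component likelihoods at x = 'red':
  p_1 = P(red | comp) = 0.17
  p_2 = P(red | comp) = 0.21
  p_3 = P(red | comp) = 0.41
Multiply by the mixture weights:
  P(Z=1)·p_1 = 0.24 × 0.17 = 0.0408
  P(Z=2)·p_2 = 0.36 × 0.21 = 0.0756
  P(Z=3)·p_3 = 0.40 × 0.41 = 0.164
Normaliser: 0.0408 + 0.0756 + 0.164 = 0.2804
P(Class 1 | x) = 0.0408 / 0.2804 ≈ 0.1455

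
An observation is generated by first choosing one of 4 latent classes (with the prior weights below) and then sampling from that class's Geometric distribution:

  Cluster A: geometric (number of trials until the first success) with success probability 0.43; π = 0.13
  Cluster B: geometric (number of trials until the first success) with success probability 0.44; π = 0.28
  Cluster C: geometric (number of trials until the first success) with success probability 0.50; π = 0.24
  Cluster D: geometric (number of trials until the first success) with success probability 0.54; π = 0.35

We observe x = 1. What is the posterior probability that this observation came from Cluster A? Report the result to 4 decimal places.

0.1145

By Bayes' theorem, P(k | x) = w_k f_k(x) / Σ_j w_j f_j(x).
Component likelihoods at x = 1:
  L_A = 0.43·(1−0.43)^0 = 0.43·1 = 0.43
  L_B = 0.44·(1−0.44)^0 = 0.44·1 = 0.44
  L_C = 0.50·(1−0.50)^0 = 0.50·1 = 0.5
  L_D = 0.54·(1−0.54)^0 = 0.54·1 = 0.54
Weight by the priors:
  w_A·L_A = 0.13 × 0.43 = 0.0559
  w_B·L_B = 0.28 × 0.44 = 0.1232
  w_C·L_C = 0.24 × 0.5 = 0.12
  w_D·L_D = 0.35 × 0.54 = 0.189
Normaliser: 0.0559 + 0.1232 + 0.12 + 0.189 = 0.4881
Responsibility of Cluster A: 0.0559 / 0.4881 ≈ 0.1145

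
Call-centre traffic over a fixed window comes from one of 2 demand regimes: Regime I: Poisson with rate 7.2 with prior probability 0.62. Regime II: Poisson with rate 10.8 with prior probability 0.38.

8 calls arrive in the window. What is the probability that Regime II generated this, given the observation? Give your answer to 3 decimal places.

0.300

P(component k | x) = P(Z=k)·f_k(x) / marginal(x), where marginal(x) = Σ_j P(Z=j)·f_j(x).
Component likelihoods at x = 8 calls:
  L_I = 0.133727
  L_II = 0.093646
Prior × likelihood for each component:
  P(Z=I)·L_I = 0.62 × 0.133727 = 0.0829108
  P(Z=II)·L_II = 0.38 × 0.093646 = 0.0355855
Evidence: 0.0829108 + 0.0355855 = 0.118496
So the posterior for Regime II is 0.0355855 / 0.118496 ≈ 0.300.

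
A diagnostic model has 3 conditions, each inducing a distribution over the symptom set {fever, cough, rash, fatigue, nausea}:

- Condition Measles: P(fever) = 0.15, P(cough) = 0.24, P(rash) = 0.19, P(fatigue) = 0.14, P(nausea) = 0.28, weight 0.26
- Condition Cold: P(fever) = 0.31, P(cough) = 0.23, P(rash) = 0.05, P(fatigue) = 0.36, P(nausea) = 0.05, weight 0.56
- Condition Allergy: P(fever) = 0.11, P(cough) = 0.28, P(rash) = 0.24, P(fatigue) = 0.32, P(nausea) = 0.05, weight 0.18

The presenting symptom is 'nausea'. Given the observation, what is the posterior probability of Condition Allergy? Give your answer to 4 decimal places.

0.0820

Posterior ∝ prior × likelihood, so P(k | x) ∝ w_k f_k(x); normalise over all components.
Categorical probabilities:
  L_Measles = P(nausea | comp) = 0.28
  L_Cold = P(nausea | comp) = 0.05
  L_Allergy = P(nausea | comp) = 0.05
Prior × likelihood for each component:
  w_Measles·L_Measles = 0.26 × 0.28 = 0.0728
  w_Cold·L_Cold = 0.56 × 0.05 = 0.028
  w_Allergy·L_Allergy = 0.18 × 0.05 = 0.009
Evidence: 0.0728 + 0.028 + 0.009 = 0.1098
Responsibility of Condition Allergy: 0.009 / 0.1098 ≈ 0.0820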